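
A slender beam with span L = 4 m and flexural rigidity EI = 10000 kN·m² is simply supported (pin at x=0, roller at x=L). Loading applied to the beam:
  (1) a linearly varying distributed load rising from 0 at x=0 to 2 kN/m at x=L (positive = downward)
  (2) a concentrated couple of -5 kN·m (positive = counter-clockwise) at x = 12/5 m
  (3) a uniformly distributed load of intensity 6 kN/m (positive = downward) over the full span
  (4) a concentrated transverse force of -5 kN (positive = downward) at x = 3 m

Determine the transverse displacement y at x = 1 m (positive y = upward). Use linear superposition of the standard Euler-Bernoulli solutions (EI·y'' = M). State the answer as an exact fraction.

Load 1 — triangular load w₀=2 kN/m (0→w₀ over full span):
  y_1 = -w₀x(7L⁴-10L²x²+3x⁴)/(360LEI) = -2·1·(7·4⁴-10·4²·1²+3·1⁴)/(360·4·10000) = -109/480000 m
Load 2 — applied couple M₀=-5 kN·m at a=12/5 m (b=L-a=8/5):
  y_2 = (M₀x³/(6L)+C₁x)/EI  [x≤a] with C₁=M₀(3b²-L²)/(6L)=26/15 = ((-5)·1³/(6·4)+(26/15)·1)/10000 = 61/400000 m
Load 3 — uniform load w=6 kN/m over full span:
  y_3 = -wx(L³-2Lx²+x³)/(24EI) = -6·1·(4³-2·4·1²+1³)/(24·10000) = -57/40000 m
Load 4 — point force P=-5 kN at a=3 m (b=L-a=1):
  y_4 = -Pbx(L²-b²-x²)/(6LEI)  [x≤a] = -(-5)·1·1·(4²-1²-1²)/(6·4·10000) = 7/24000 m
Superposition: y = Σ y_i = -2899/2400000 m ≈ -0.001208 m

y(1) = -2899/2400000 m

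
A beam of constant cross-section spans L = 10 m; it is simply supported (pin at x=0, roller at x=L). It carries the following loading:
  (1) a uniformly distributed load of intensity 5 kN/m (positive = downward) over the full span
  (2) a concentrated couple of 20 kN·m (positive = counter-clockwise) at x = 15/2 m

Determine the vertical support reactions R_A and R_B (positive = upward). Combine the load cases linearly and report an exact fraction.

R_A = 27 kN, R_B = 23 kN

Load 1 — uniform load w=5 kN/m over full span:
  R_A = wL/2 = 5·10/2 = 25 kN
  R_B = wL/2 = 5·10/2 = 25 kN
Load 2 — applied couple M₀=20 kN·m at a=15/2 m (b=L-a=5/2):
  R_A = M₀/L = 20/10 = 2 kN
  R_B = -M₀/L = -20/10 = -2 kN
Superposition: R_A = 27 kN, R_B = 23 kN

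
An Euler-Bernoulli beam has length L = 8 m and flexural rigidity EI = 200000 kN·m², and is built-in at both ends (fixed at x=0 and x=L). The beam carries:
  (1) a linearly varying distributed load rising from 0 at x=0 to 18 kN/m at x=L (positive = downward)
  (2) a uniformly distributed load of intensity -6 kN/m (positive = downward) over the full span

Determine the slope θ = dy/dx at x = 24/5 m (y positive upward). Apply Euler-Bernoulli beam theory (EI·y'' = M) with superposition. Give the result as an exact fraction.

θ(24/5) = 24/1953125 rad

Load 1 — triangular load w₀=18 kN/m (0→w₀ over full span):
  θ_1 = -w₀(2x(L-x)(L-2x)(x+2L)+x²(L-x)²)/(120LEI) = -18·(2·(24/5)·(8-(24/5))·(8-2·(24/5))·((24/5)+2·8)+(24/5)²·(8-(24/5))²)/(120·8·200000) = 144/1953125 rad
Load 2 — uniform load w=-6 kN/m over full span:
  θ_2 = -wx(L-x)(L-2x)/(12EI) = -(-6)·(24/5)·(8-(24/5))·(8-2·(24/5))/(12·200000) = -24/390625 rad
Superposition: θ = Σ θ_i = 24/1953125 rad ≈ 0.000012 rad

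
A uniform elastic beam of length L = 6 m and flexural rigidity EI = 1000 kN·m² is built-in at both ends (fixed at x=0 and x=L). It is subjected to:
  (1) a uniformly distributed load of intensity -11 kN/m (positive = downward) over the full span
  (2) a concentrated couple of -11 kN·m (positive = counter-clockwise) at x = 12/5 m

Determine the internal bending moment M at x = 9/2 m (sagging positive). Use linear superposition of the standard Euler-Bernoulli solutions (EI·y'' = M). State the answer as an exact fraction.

Load 1 — uniform load w=-11 kN/m over full span:
  M_1 = wLx/2 - wL²/12 - wx²/2 = (-11)·6·(9/2)/2 - (-11)·6²/12 - (-11)·(9/2)²/2 = -33/8 kN·m
Load 2 — applied couple M₀=-11 kN·m at a=12/5 m (b=L-a=18/5):
  M_2 = R_Ax - M_A - M₀  [x>a] with R_A=-66/25, M_A=-33/25 = (-66/25)·(9/2) - (-33/25) - (-11) = 11/25 kN·m
Superposition: M = Σ M_i = -737/200 kN·m ≈ -3.685000 kN·m

M(9/2) = -737/200 kN·m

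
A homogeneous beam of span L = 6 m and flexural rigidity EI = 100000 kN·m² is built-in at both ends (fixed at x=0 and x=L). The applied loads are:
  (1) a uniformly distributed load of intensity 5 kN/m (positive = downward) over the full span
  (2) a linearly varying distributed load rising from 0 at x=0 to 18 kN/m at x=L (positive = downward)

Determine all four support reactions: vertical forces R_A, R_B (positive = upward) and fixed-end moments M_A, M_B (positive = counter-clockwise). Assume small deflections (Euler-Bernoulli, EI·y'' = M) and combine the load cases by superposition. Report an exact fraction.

R_A = 156/5 kN, M_A = 183/5 kN·m, R_B = 264/5 kN, M_B = -237/5 kN·m

Load 1 — uniform load w=5 kN/m over full span:
  R_A = wL/2 = 5·6/2 = 15 kN
  M_A = wL²/12 = 5·6²/12 = 15 kN·m
  R_B = wL/2 = 5·6/2 = 15 kN
  M_B = -wL²/12 = -5·6²/12 = -15 kN·m
Load 2 — triangular load w₀=18 kN/m (0→w₀ over full span):
  R_A = 3w₀L/20 = 3·18·6/20 = 81/5 kN
  M_A = w₀L²/30 = 18·6²/30 = 108/5 kN·m
  R_B = 7w₀L/20 = 7·18·6/20 = 189/5 kN
  M_B = -w₀L²/20 = -18·6²/20 = -162/5 kN·m
Superposition: R_A = 156/5 kN, M_A = 183/5 kN·m, R_B = 264/5 kN, M_B = -237/5 kN·m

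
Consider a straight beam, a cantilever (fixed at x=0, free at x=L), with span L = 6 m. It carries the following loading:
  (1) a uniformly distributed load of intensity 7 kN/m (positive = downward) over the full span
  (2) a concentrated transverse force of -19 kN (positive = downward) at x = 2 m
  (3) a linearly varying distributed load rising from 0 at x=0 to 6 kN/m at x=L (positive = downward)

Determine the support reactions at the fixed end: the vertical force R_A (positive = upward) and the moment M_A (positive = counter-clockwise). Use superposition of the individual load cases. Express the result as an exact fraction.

R_A = 41 kN, M_A = 160 kN·m

Load 1 — uniform load w=7 kN/m over full span:
  R_A = wL = 7·6 = 42 kN
  M_A = wL²/2 = 7·6²/2 = 126 kN·m
Load 2 — point force P=-19 kN at a=2 m (b=L-a=4):
  R_A = P = (-19) = -19 kN
  M_A = Pa = (-19)·2 = -38 kN·m
Load 3 — triangular load w₀=6 kN/m (0→w₀ over full span):
  R_A = w₀L/2 = 6·6/2 = 18 kN
  M_A = w₀L²/3 = 6·6²/3 = 72 kN·m
Superposition: R_A = 41 kN, M_A = 160 kN·m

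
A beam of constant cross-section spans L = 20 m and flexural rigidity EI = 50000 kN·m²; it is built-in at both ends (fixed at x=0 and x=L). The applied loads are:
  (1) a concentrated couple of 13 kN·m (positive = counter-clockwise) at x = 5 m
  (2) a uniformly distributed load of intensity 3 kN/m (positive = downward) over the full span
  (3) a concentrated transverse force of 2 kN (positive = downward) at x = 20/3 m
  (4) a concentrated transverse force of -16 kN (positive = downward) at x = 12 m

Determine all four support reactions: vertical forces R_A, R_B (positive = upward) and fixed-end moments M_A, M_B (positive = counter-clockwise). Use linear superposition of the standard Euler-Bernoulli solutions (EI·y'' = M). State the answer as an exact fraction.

R_A = 2870719/108000 kN, M_A = 785899/10800 kN·m, R_B = 2097281/108000 kN, M_B = -570461/10800 kN·m

Load 1 — applied couple M₀=13 kN·m at a=5 m (b=L-a=15):
  R_A = 6M₀ab/L³ = 6·13·5·15/20³ = 117/160 kN
  M_A = M₀b(2a-b)/L² = 13·15·(2·5-15)/20² = -39/16 kN·m
  R_B = -6M₀ab/L³ = -6·13·5·15/20³ = -117/160 kN
  M_B = M₀a(2b-a)/L² = 13·5·(2·15-5)/20² = 65/16 kN·m
Load 2 — uniform load w=3 kN/m over full span:
  R_A = wL/2 = 3·20/2 = 30 kN
  M_A = wL²/12 = 3·20²/12 = 100 kN·m
  R_B = wL/2 = 3·20/2 = 30 kN
  M_B = -wL²/12 = -3·20²/12 = -100 kN·m
Load 3 — point force P=2 kN at a=20/3 m (b=L-a=40/3):
  R_A = Pb²(3a+b)/L³ = 2·(40/3)²·(3·(20/3)+(40/3))/20³ = 40/27 kN
  M_A = Pab²/L² = 2·(20/3)·(40/3)²/20² = 160/27 kN·m
  R_B = Pa²(a+3b)/L³ = 2·(20/3)²·((20/3)+3·(40/3))/20³ = 14/27 kN
  M_B = -Pa²b/L² = -2·(20/3)²·(40/3)/20² = -80/27 kN·m
Load 4 — point force P=-16 kN at a=12 m (b=L-a=8):
  R_A = Pb²(3a+b)/L³ = (-16)·8²·(3·12+8)/20³ = -704/125 kN
  M_A = Pab²/L² = (-16)·12·8²/20² = -768/25 kN·m
  R_B = Pa²(a+3b)/L³ = (-16)·12²·(12+3·8)/20³ = -1296/125 kN
  M_B = -Pa²b/L² = -(-16)·12²·8/20² = 1152/25 kN·m
Superposition: R_A = 2870719/108000 kN, M_A = 785899/10800 kN·m, R_B = 2097281/108000 kN, M_B = -570461/10800 kN·m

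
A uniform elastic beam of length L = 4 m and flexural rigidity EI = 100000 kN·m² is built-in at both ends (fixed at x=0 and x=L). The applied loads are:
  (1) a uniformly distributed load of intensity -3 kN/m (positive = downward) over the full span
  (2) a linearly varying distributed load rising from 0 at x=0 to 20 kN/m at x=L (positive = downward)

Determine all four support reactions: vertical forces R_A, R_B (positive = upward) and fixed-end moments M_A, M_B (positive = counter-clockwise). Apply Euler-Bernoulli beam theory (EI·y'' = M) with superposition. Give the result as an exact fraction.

Load 1 — uniform load w=-3 kN/m over full span:
  R_A = wL/2 = (-3)·4/2 = -6 kN
  M_A = wL²/12 = (-3)·4²/12 = -4 kN·m
  R_B = wL/2 = (-3)·4/2 = -6 kN
  M_B = -wL²/12 = -(-3)·4²/12 = 4 kN·m
Load 2 — triangular load w₀=20 kN/m (0→w₀ over full span):
  R_A = 3w₀L/20 = 3·20·4/20 = 12 kN
  M_A = w₀L²/30 = 20·4²/30 = 32/3 kN·m
  R_B = 7w₀L/20 = 7·20·4/20 = 28 kN
  M_B = -w₀L²/20 = -20·4²/20 = -16 kN·m
Superposition: R_A = 6 kN, M_A = 20/3 kN·m, R_B = 22 kN, M_B = -12 kN·m

R_A = 6 kN, M_A = 20/3 kN·m, R_B = 22 kN, M_B = -12 kN·m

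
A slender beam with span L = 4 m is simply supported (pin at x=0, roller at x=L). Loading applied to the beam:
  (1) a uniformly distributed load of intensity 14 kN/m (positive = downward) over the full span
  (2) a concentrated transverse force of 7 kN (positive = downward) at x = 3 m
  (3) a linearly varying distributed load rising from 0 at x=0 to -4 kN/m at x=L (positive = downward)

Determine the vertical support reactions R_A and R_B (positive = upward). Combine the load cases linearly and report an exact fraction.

R_A = 325/12 kN, R_B = 335/12 kN

Load 1 — uniform load w=14 kN/m over full span:
  R_A = wL/2 = 14·4/2 = 28 kN
  R_B = wL/2 = 14·4/2 = 28 kN
Load 2 — point force P=7 kN at a=3 m (b=L-a=1):
  R_A = Pb/L = 7·1/4 = 7/4 kN
  R_B = Pa/L = 7·3/4 = 21/4 kN
Load 3 — triangular load w₀=-4 kN/m (0→w₀ over full span):
  R_A = w₀L/6 = (-4)·4/6 = -8/3 kN
  R_B = w₀L/3 = (-4)·4/3 = -16/3 kN
Superposition: R_A = 325/12 kN, R_B = 335/12 kN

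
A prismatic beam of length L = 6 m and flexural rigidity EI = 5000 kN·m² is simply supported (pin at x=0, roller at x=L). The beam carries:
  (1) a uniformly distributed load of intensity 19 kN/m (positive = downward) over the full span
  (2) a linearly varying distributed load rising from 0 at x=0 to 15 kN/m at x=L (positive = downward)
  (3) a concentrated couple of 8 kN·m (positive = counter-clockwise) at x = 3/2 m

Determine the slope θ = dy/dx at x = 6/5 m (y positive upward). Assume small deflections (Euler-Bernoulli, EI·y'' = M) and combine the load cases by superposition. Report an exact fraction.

θ(6/5) = -45347/1250000 rad

Load 1 — uniform load w=19 kN/m over full span:
  θ_1 = -w(L³-6Lx²+4x³)/(24EI) = -19·(6³-6·6·(6/5)²+4·(6/5)³)/(24·5000) = -16929/625000 rad
Load 2 — triangular load w₀=15 kN/m (0→w₀ over full span):
  θ_2 = -w₀(7L⁴-30L²x²+15x⁴)/(360LEI) = -15·(7·6⁴-30·6²·(6/5)²+15·(6/5)⁴)/(360·6·5000) = -819/78125 rad
Load 3 — applied couple M₀=8 kN·m at a=3/2 m (b=L-a=9/2):
  θ_3 = (M₀x²/(2L)+C₁)/EI  [x≤a] with C₁=M₀(3b²-L²)/(6L)=11/2 = (8·(6/5)²/(2·6)+(11/2))/5000 = 323/250000 rad
Superposition: θ = Σ θ_i = -45347/1250000 rad ≈ -0.036278 rad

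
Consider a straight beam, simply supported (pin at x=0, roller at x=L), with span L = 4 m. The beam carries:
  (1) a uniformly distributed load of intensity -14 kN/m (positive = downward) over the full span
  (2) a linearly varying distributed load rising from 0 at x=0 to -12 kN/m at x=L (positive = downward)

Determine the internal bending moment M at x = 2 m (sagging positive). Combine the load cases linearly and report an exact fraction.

M(2) = -40 kN·m

Load 1 — uniform load w=-14 kN/m over full span:
  M_1 = wx(L-x)/2 = (-14)·2·(4-2)/2 = -28 kN·m
Load 2 — triangular load w₀=-12 kN/m (0→w₀ over full span):
  M_2 = w₀Lx/6 - w₀x³/(6L) = (-12)·4·2/6 - (-12)·2³/(6·4) = -12 kN·m
Superposition: M = Σ M_i = -40 kN·m ≈ -40.000000 kN·m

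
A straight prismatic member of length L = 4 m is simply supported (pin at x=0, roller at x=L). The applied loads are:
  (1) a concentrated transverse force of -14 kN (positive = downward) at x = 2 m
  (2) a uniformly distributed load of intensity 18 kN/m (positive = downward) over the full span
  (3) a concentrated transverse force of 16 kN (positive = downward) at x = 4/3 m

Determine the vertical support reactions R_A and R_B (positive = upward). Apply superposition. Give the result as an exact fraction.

R_A = 119/3 kN, R_B = 103/3 kN

Load 1 — point force P=-14 kN at a=2 m (b=L-a=2):
  R_A = Pb/L = (-14)·2/4 = -7 kN
  R_B = Pa/L = (-14)·2/4 = -7 kN
Load 2 — uniform load w=18 kN/m over full span:
  R_A = wL/2 = 18·4/2 = 36 kN
  R_B = wL/2 = 18·4/2 = 36 kN
Load 3 — point force P=16 kN at a=4/3 m (b=L-a=8/3):
  R_A = Pb/L = 16·(8/3)/4 = 32/3 kN
  R_B = Pa/L = 16·(4/3)/4 = 16/3 kN
Superposition: R_A = 119/3 kN, R_B = 103/3 kN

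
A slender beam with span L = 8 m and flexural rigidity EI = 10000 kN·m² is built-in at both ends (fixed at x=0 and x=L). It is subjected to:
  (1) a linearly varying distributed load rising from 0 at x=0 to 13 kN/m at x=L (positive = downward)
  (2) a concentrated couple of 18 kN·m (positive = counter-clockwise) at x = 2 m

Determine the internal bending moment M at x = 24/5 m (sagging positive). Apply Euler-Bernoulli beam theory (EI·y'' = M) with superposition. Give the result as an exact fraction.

M(24/5) = 44159/3000 kN·m

Load 1 — triangular load w₀=13 kN/m (0→w₀ over full span):
  M_1 = 3w₀Lx/20 - w₀L²/30 - w₀x³/(6L) = 3·13·8·(24/5)/20 - 13·8²/30 - 13·(24/5)³/(6·8) = 6448/375 kN·m
Load 2 — applied couple M₀=18 kN·m at a=2 m (b=L-a=6):
  M_2 = R_Ax - M_A - M₀  [x>a] with R_A=81/32, M_A=-27/8 = (81/32)·(24/5) - (-27/8) - 18 = -99/40 kN·m
Superposition: M = Σ M_i = 44159/3000 kN·m ≈ 14.719667 kN·m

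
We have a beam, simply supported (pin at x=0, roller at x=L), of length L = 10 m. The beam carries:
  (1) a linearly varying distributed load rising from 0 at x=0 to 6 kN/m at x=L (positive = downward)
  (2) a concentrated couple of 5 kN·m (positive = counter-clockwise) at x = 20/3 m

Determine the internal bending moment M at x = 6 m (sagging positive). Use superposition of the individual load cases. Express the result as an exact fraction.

Load 1 — triangular load w₀=6 kN/m (0→w₀ over full span):
  M_1 = w₀Lx/6 - w₀x³/(6L) = 6·10·6/6 - 6·6³/(6·10) = 192/5 kN·m
Load 2 — applied couple M₀=5 kN·m at a=20/3 m (b=L-a=10/3):
  M_2 = M₀x/L  [x≤a] = 5·6/10 = 3 kN·m
Superposition: M = Σ M_i = 207/5 kN·m ≈ 41.400000 kN·m

M(6) = 207/5 kN·m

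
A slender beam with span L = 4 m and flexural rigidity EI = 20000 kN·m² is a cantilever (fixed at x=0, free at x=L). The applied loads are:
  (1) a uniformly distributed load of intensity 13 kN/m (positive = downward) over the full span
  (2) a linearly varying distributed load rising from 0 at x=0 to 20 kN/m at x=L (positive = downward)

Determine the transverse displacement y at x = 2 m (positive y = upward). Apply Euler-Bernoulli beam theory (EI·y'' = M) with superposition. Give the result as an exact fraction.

y(2) = -463/30000 m

Load 1 — uniform load w=13 kN/m over full span:
  y_1 = -wx²(x²-4Lx+6L²)/(24EI) = -13·2²·(2²-4·4·2+6·4²)/(24·20000) = -221/30000 m
Load 2 — triangular load w₀=20 kN/m (0→w₀ over full span):
  y_2 = (w₀Lx³/12-w₀L²x²/6-w₀x⁵/(120L))/EI = (20·4·2³/12-20·4²·2²/6-20·2⁵/(120·4))/20000 = -121/15000 m
Superposition: y = Σ y_i = -463/30000 m ≈ -0.015433 m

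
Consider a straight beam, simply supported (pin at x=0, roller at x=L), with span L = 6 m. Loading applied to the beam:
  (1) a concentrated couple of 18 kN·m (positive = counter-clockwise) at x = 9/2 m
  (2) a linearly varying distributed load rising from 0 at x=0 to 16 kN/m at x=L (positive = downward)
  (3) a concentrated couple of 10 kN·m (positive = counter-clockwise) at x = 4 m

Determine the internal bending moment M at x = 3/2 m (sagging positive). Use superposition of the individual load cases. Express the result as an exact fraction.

M(3/2) = 59/2 kN·m

Load 1 — applied couple M₀=18 kN·m at a=9/2 m (b=L-a=3/2):
  M_1 = M₀x/L  [x≤a] = 18·(3/2)/6 = 9/2 kN·m
Load 2 — triangular load w₀=16 kN/m (0→w₀ over full span):
  M_2 = w₀Lx/6 - w₀x³/(6L) = 16·6·(3/2)/6 - 16·(3/2)³/(6·6) = 45/2 kN·m
Load 3 — applied couple M₀=10 kN·m at a=4 m (b=L-a=2):
  M_3 = M₀x/L  [x≤a] = 10·(3/2)/6 = 5/2 kN·m
Superposition: M = Σ M_i = 59/2 kN·m ≈ 29.500000 kN·m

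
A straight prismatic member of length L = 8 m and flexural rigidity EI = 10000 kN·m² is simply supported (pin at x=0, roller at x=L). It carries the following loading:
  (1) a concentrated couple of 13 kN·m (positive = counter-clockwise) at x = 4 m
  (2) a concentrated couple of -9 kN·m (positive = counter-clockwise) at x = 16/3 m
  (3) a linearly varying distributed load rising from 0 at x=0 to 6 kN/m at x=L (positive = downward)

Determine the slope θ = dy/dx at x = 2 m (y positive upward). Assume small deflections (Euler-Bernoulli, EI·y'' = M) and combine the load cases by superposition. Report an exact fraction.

Load 1 — applied couple M₀=13 kN·m at a=4 m (b=L-a=4):
  θ_1 = (M₀x²/(2L)+C₁)/EI  [x≤a] with C₁=M₀(3b²-L²)/(6L)=-13/3 = (13·2²/(2·8)+(-13/3))/10000 = -13/120000 rad
Load 2 — applied couple M₀=-9 kN·m at a=16/3 m (b=L-a=8/3):
  θ_2 = (M₀x²/(2L)+C₁)/EI  [x≤a] with C₁=M₀(3b²-L²)/(6L)=8 = ((-9)·2²/(2·8)+8)/10000 = 23/40000 rad
Load 3 — triangular load w₀=6 kN/m (0→w₀ over full span):
  θ_3 = -w₀(7L⁴-30L²x²+15x⁴)/(360LEI) = -6·(7·8⁴-30·8²·2²+15·2⁴)/(360·8·10000) = -1327/300000 rad
Superposition: θ = Σ θ_i = -1187/300000 rad ≈ -0.003957 rad

θ(2) = -1187/300000 rad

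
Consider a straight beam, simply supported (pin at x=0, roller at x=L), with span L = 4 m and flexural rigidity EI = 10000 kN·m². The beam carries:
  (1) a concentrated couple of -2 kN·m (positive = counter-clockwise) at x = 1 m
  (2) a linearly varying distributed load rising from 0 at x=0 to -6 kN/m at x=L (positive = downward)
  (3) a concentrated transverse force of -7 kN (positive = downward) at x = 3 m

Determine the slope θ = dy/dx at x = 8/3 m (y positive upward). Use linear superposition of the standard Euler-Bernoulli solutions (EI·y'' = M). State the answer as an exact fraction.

Load 1 — applied couple M₀=-2 kN·m at a=1 m (b=L-a=3):
  θ_1 = (M₀x²/(2L)-M₀(x-a)+C₁)/EI  [x>a] with C₁=M₀(3b²-L²)/(6L)=-11/12 = ((-2)·(8/3)²/(2·4)-(-2)·((8/3)-1)+(-11/12))/10000 = 23/360000 rad
Load 2 — triangular load w₀=-6 kN/m (0→w₀ over full span):
  θ_2 = -w₀(7L⁴-30L²x²+15x⁴)/(360LEI) = -(-6)·(7·4⁴-30·4²·(8/3)²+15·(8/3)⁴)/(360·4·10000) = -91/253125 rad
Load 3 — point force P=-7 kN at a=3 m (b=L-a=1):
  θ_3 = -Pb(L²-b²-3x²)/(6LEI)  [x≤a] = -(-7)·1·(4²-1²-3·(8/3)²)/(6·4·10000) = -133/720000 rad
Superposition: θ = Σ θ_i = -15563/32400000 rad ≈ -0.000480 rad

θ(8/3) = -15563/32400000 rad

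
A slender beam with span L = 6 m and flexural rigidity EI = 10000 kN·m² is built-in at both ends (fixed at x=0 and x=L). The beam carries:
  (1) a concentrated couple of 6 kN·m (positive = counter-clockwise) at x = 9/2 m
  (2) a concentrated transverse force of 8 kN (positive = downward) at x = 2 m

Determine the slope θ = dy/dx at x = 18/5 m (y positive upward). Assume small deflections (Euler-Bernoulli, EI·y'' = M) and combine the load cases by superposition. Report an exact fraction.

θ(18/5) = 31/100000 rad

Load 1 — applied couple M₀=6 kN·m at a=9/2 m (b=L-a=3/2):
  θ_1 = (R_Ax²/2 - M_Ax)/EI  [x≤a] with R_A=9/8, M_A=15/8 = ((9/8)·(18/5)²/2 - (15/8)·(18/5))/10000 = 27/500000 rad
Load 2 — point force P=8 kN at a=2 m (b=L-a=4):
  θ_2 = Pa²(L-x)(2bL-(3b+a)(L-x))/(2L³EI)  [x>a] = 8·2²·(6-(18/5))·(2·4·6-(3·4+2)·(6-(18/5)))/(2·6³·10000) = 4/15625 rad
Superposition: θ = Σ θ_i = 31/100000 rad ≈ 0.000310 rad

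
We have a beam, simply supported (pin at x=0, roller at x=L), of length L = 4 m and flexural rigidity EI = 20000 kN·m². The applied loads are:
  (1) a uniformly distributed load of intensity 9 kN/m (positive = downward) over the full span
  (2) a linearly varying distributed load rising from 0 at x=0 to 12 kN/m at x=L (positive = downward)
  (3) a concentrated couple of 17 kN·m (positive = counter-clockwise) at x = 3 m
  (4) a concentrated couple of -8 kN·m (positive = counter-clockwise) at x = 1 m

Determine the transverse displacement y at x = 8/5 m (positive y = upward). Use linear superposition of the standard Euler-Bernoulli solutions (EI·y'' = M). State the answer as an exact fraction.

Load 1 — uniform load w=9 kN/m over full span:
  y_1 = -wx(L³-2Lx²+x³)/(24EI) = -9·(8/5)·(4³-2·4·(8/5)²+(8/5)³)/(24·20000) = -558/390625 m
Load 2 — triangular load w₀=12 kN/m (0→w₀ over full span):
  y_2 = -w₀x(7L⁴-10L²x²+3x⁴)/(360LEI) = -12·(8/5)·(7·4⁴-10·4²·(8/5)²+3·(8/5)⁴)/(360·4·20000) = -9128/9765625 m
Load 3 — applied couple M₀=17 kN·m at a=3 m (b=L-a=1):
  y_3 = (M₀x³/(6L)+C₁x)/EI  [x≤a] with C₁=M₀(3b²-L²)/(6L)=-221/24 = (17·(8/5)³/(6·4)+(-221/24)·(8/5))/20000 = -1479/2500000 m
Load 4 — applied couple M₀=-8 kN·m at a=1 m (b=L-a=3):
  y_4 = (M₀x³/(6L)-M₀(x-a)²/2+C₁x)/EI  [x>a] with C₁=M₀(3b²-L²)/(6L)=-11/3 = ((-8)·(8/5)³/(6·4)-(-8)·((8/5)-1)²/2+(-11/3)·(8/5))/20000 = -181/625000 m
Superposition: y = Σ y_i = -1013871/312500000 m ≈ -0.003244 m

y(8/5) = -1013871/312500000 m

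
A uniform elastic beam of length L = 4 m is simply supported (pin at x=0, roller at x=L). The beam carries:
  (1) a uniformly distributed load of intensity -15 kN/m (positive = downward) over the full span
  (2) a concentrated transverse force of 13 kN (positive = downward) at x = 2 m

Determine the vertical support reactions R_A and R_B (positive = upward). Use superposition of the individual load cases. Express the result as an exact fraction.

Load 1 — uniform load w=-15 kN/m over full span:
  R_A = wL/2 = (-15)·4/2 = -30 kN
  R_B = wL/2 = (-15)·4/2 = -30 kN
Load 2 — point force P=13 kN at a=2 m (b=L-a=2):
  R_A = Pb/L = 13·2/4 = 13/2 kN
  R_B = Pa/L = 13·2/4 = 13/2 kN
Superposition: R_A = -47/2 kN, R_B = -47/2 kN

R_A = -47/2 kN, R_B = -47/2 kN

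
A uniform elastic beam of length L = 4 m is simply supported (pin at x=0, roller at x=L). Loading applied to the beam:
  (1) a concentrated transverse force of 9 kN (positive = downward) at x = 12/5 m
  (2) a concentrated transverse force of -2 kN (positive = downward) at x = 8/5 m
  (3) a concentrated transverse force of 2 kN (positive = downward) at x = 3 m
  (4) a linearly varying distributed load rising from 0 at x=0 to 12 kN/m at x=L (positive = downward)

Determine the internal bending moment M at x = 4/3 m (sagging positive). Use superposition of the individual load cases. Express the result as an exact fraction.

Load 1 — point force P=9 kN at a=12/5 m (b=L-a=8/5):
  M_1 = Pbx/L  [x≤a] = 9·(8/5)·(4/3)/4 = 24/5 kN·m
Load 2 — point force P=-2 kN at a=8/5 m (b=L-a=12/5):
  M_2 = Pbx/L  [x≤a] = (-2)·(12/5)·(4/3)/4 = -8/5 kN·m
Load 3 — point force P=2 kN at a=3 m (b=L-a=1):
  M_3 = Pbx/L  [x≤a] = 2·1·(4/3)/4 = 2/3 kN·m
Load 4 — triangular load w₀=12 kN/m (0→w₀ over full span):
  M_4 = w₀Lx/6 - w₀x³/(6L) = 12·4·(4/3)/6 - 12·(4/3)³/(6·4) = 256/27 kN·m
Superposition: M = Σ M_i = 1802/135 kN·m ≈ 13.348148 kN·m

M(4/3) = 1802/135 kN·m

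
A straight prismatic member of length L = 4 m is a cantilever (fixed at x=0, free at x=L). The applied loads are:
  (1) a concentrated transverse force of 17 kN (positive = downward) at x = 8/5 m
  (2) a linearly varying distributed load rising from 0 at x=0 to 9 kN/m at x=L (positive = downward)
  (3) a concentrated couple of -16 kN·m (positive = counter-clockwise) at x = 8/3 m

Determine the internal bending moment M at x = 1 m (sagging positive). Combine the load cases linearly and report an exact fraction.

M(1) = -2263/40 kN·m

Load 1 — point force P=17 kN at a=8/5 m (b=L-a=12/5):
  M_1 = -P(a-x)  [x≤a] = -17·((8/5)-1) = -51/5 kN·m
Load 2 — triangular load w₀=9 kN/m (0→w₀ over full span):
  M_2 = w₀Lx/2 - w₀L²/3 - w₀x³/(6L) = 9·4·1/2 - 9·4²/3 - 9·1³/(6·4) = -243/8 kN·m
Load 3 — applied couple M₀=-16 kN·m at a=8/3 m (b=L-a=4/3):
  M_3 = M₀  [x≤a] = (-16) = -16 kN·m
Superposition: M = Σ M_i = -2263/40 kN·m ≈ -56.575000 kN·m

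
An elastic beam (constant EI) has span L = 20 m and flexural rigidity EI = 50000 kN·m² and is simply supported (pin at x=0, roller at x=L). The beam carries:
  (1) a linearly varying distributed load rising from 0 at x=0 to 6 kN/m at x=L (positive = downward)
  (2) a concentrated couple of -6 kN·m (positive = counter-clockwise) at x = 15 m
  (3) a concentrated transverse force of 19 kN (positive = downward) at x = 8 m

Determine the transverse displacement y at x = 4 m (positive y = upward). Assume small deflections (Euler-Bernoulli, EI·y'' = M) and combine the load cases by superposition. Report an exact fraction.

y(4) = -132119/1250000 m

Load 1 — triangular load w₀=6 kN/m (0→w₀ over full span):
  y_1 = -w₀x(7L⁴-10L²x²+3x⁴)/(360LEI) = -6·4·(7·20⁴-10·20²·4²+3·4⁴)/(360·20·50000) = -5504/78125 m
Load 2 — applied couple M₀=-6 kN·m at a=15 m (b=L-a=5):
  y_2 = (M₀x³/(6L)+C₁x)/EI  [x≤a] with C₁=M₀(3b²-L²)/(6L)=65/4 = ((-6)·4³/(6·20)+(65/4)·4)/50000 = 309/250000 m
Load 3 — point force P=19 kN at a=8 m (b=L-a=12):
  y_3 = -Pbx(L²-b²-x²)/(6LEI)  [x≤a] = -19·12·4·(20²-12²-4²)/(6·20·50000) = -114/3125 m
Superposition: y = Σ y_i = -132119/1250000 m ≈ -0.105695 m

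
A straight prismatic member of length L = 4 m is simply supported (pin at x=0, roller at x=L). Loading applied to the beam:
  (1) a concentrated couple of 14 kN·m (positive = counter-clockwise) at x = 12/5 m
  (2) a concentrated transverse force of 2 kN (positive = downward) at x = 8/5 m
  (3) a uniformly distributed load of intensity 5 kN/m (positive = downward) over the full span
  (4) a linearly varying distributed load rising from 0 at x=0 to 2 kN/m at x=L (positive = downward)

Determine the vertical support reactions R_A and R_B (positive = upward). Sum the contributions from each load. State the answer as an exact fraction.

Load 1 — applied couple M₀=14 kN·m at a=12/5 m (b=L-a=8/5):
  R_A = M₀/L = 14/4 = 7/2 kN
  R_B = -M₀/L = -14/4 = -7/2 kN
Load 2 — point force P=2 kN at a=8/5 m (b=L-a=12/5):
  R_A = Pb/L = 2·(12/5)/4 = 6/5 kN
  R_B = Pa/L = 2·(8/5)/4 = 4/5 kN
Load 3 — uniform load w=5 kN/m over full span:
  R_A = wL/2 = 5·4/2 = 10 kN
  R_B = wL/2 = 5·4/2 = 10 kN
Load 4 — triangular load w₀=2 kN/m (0→w₀ over full span):
  R_A = w₀L/6 = 2·4/6 = 4/3 kN
  R_B = w₀L/3 = 2·4/3 = 8/3 kN
Superposition: R_A = 481/30 kN, R_B = 299/30 kN

R_A = 481/30 kN, R_B = 299/30 kN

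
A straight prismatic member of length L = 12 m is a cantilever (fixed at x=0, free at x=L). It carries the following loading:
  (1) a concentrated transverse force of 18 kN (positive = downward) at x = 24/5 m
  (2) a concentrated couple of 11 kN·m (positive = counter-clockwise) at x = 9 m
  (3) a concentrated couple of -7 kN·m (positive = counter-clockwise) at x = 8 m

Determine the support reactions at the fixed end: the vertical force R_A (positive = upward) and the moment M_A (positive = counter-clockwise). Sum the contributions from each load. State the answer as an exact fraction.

R_A = 18 kN, M_A = 412/5 kN·m

Load 1 — point force P=18 kN at a=24/5 m (b=L-a=36/5):
  R_A = P = 18 kN
  M_A = Pa = 18·(24/5) = 432/5 kN·m
Load 2 — applied couple M₀=11 kN·m at a=9 m (b=L-a=3):
  R_A = 0 kN
  M_A = -M₀ = -11 kN·m
Load 3 — applied couple M₀=-7 kN·m at a=8 m (b=L-a=4):
  R_A = 0 kN
  M_A = -M₀ = -(-7) = 7 kN·m
Superposition: R_A = 18 kN, M_A = 412/5 kN·m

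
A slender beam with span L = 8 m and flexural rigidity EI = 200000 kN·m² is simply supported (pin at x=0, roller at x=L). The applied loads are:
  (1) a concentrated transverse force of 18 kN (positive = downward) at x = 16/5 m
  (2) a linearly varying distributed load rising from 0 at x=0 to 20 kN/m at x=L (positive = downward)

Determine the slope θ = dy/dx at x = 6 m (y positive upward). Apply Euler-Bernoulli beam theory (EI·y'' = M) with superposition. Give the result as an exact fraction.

Load 1 — point force P=18 kN at a=16/5 m (b=L-a=24/5):
  θ_1 = -Pa(2L²-6Lx+3x²+a²)/(6LEI)  [x>a] = -18·(16/5)·(2·8²-6·8·6+3·6²+(16/5)²)/(6·8·200000) = 783/3125000 rad
Load 2 — triangular load w₀=20 kN/m (0→w₀ over full span):
  θ_2 = -w₀(7L⁴-30L²x²+15x⁴)/(360LEI) = -20·(7·8⁴-30·8²·6²+15·6⁴)/(360·8·200000) = 1313/1800000 rad
Superposition: θ = Σ θ_i = 220501/225000000 rad ≈ 0.000980 rad

θ(6) = 220501/225000000 rad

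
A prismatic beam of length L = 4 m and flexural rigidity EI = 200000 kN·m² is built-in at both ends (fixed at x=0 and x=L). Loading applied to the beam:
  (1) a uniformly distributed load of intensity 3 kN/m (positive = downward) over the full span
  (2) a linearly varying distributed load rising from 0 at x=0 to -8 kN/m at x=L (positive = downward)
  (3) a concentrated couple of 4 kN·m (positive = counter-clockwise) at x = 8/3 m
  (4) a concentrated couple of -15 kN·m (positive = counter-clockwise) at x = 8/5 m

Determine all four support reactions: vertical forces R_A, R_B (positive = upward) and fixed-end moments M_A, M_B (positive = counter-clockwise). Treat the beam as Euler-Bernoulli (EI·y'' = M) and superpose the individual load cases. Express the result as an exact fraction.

R_A = -43/15 kN, M_A = -11/15 kN·m, R_B = -17/15 kN, M_B = -12/5 kN·m

Load 1 — uniform load w=3 kN/m over full span:
  R_A = wL/2 = 3·4/2 = 6 kN
  M_A = wL²/12 = 3·4²/12 = 4 kN·m
  R_B = wL/2 = 3·4/2 = 6 kN
  M_B = -wL²/12 = -3·4²/12 = -4 kN·m
Load 2 — triangular load w₀=-8 kN/m (0→w₀ over full span):
  R_A = 3w₀L/20 = 3·(-8)·4/20 = -24/5 kN
  M_A = w₀L²/30 = (-8)·4²/30 = -64/15 kN·m
  R_B = 7w₀L/20 = 7·(-8)·4/20 = -56/5 kN
  M_B = -w₀L²/20 = -(-8)·4²/20 = 32/5 kN·m
Load 3 — applied couple M₀=4 kN·m at a=8/3 m (b=L-a=4/3):
  R_A = 6M₀ab/L³ = 6·4·(8/3)·(4/3)/4³ = 4/3 kN
  M_A = M₀b(2a-b)/L² = 4·(4/3)·(2·(8/3)-(4/3))/4² = 4/3 kN·m
  R_B = -6M₀ab/L³ = -6·4·(8/3)·(4/3)/4³ = -4/3 kN
  M_B = M₀a(2b-a)/L² = 4·(8/3)·(2·(4/3)-(8/3))/4² = 0 kN·m
Load 4 — applied couple M₀=-15 kN·m at a=8/5 m (b=L-a=12/5):
  R_A = 6M₀ab/L³ = 6·(-15)·(8/5)·(12/5)/4³ = -27/5 kN
  M_A = M₀b(2a-b)/L² = (-15)·(12/5)·(2·(8/5)-(12/5))/4² = -9/5 kN·m
  R_B = -6M₀ab/L³ = -6·(-15)·(8/5)·(12/5)/4³ = 27/5 kN
  M_B = M₀a(2b-a)/L² = (-15)·(8/5)·(2·(12/5)-(8/5))/4² = -24/5 kN·m
Superposition: R_A = -43/15 kN, M_A = -11/15 kN·m, R_B = -17/15 kN, M_B = -12/5 kN·m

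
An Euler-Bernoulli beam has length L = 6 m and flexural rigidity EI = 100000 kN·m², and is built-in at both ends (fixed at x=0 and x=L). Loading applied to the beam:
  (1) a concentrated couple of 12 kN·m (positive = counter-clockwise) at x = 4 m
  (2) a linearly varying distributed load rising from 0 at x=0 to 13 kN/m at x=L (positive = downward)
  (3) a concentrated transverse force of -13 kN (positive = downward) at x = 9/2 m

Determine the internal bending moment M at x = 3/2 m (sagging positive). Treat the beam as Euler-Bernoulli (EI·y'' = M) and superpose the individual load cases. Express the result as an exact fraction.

Load 1 — applied couple M₀=12 kN·m at a=4 m (b=L-a=2):
  M_1 = R_Ax - M_A  [x≤a] with R_A=8/3, M_A=4 = (8/3)·(3/2) - 4 = 0 kN·m
Load 2 — triangular load w₀=13 kN/m (0→w₀ over full span):
  M_2 = 3w₀Lx/20 - w₀L²/30 - w₀x³/(6L) = 3·13·6·(3/2)/20 - 13·6²/30 - 13·(3/2)³/(6·6) = 117/160 kN·m
Load 3 — point force P=-13 kN at a=9/2 m (b=L-a=3/2):
  M_3 = Pb²(3a+b)x/L³ - Pab²/L²  [x≤a] = (-13)·(3/2)²·(3·(9/2)+(3/2))·(3/2)/6³ - (-13)·(9/2)·(3/2)²/6² = 39/64 kN·m
Superposition: M = Σ M_i = 429/320 kN·m ≈ 1.340625 kN·m

M(3/2) = 429/320 kN·m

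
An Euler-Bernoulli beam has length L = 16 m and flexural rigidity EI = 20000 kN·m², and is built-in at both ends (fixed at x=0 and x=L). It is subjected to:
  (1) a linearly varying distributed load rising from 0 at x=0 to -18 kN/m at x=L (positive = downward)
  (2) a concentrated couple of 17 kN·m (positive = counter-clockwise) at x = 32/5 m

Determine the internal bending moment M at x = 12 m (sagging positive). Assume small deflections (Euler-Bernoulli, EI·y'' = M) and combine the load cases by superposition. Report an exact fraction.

Load 1 — triangular load w₀=-18 kN/m (0→w₀ over full span):
  M_1 = 3w₀Lx/20 - w₀L²/30 - w₀x³/(6L) = 3·(-18)·16·12/20 - (-18)·16²/30 - (-18)·12³/(6·16) = -204/5 kN·m
Load 2 — applied couple M₀=17 kN·m at a=32/5 m (b=L-a=48/5):
  M_2 = R_Ax - M_A - M₀  [x>a] with R_A=153/100, M_A=51/25 = (153/100)·12 - (51/25) - 17 = -17/25 kN·m
Superposition: M = Σ M_i = -1037/25 kN·m ≈ -41.480000 kN·m

M(12) = -1037/25 kN·m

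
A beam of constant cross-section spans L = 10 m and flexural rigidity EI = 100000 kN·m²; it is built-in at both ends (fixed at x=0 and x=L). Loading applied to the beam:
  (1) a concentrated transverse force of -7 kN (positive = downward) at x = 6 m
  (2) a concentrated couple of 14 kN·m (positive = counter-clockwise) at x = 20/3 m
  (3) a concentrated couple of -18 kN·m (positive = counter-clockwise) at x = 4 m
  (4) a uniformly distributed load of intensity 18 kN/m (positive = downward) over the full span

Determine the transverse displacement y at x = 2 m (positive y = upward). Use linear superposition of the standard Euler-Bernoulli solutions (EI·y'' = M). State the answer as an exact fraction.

Load 1 — point force P=-7 kN at a=6 m (b=L-a=4):
  y_1 = -Pb²x²(3aL-(3a+b)x)/(6L³EI)  [x≤a] = -(-7)·4²·2²·(3·6·10-(3·6+4)·2)/(6·10³·100000) = 119/1171875 m
Load 2 — applied couple M₀=14 kN·m at a=20/3 m (b=L-a=10/3):
  y_2 = (R_Ax³/6 - M_Ax²/2)/EI  [x≤a] with R_A=28/15, M_A=14/3 = ((28/15)·2³/6 - (14/3)·2²/2)/100000 = -77/1125000 m
Load 3 — applied couple M₀=-18 kN·m at a=4 m (b=L-a=6):
  y_3 = (R_Ax³/6 - M_Ax²/2)/EI  [x≤a] with R_A=-324/125, M_A=-54/25 = ((-324/125)·2³/6 - (-54/25)·2²/2)/100000 = 27/3125000 m
Load 4 — uniform load w=18 kN/m over full span:
  y_4 = -wx²(L-x)²/(24EI) = -18·2²·(10-2)²/(24·100000) = -6/3125 m
Superposition: y = Σ y_i = -26413/14062500 m ≈ -0.001878 m

y(2) = -26413/14062500 m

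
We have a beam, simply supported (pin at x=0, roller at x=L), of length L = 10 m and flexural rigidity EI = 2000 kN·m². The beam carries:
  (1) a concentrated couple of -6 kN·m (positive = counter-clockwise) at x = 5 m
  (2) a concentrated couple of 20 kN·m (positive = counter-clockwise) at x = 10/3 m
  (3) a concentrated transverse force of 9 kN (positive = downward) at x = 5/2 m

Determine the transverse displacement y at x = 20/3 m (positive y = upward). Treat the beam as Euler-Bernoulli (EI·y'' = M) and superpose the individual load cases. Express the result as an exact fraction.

y(20/3) = -479/20736 m

Load 1 — applied couple M₀=-6 kN·m at a=5 m (b=L-a=5):
  y_1 = (M₀x³/(6L)-M₀(x-a)²/2+C₁x)/EI  [x>a] with C₁=M₀(3b²-L²)/(6L)=5/2 = ((-6)·(20/3)³/(6·10)-(-6)·((20/3)-5)²/2+(5/2)·(20/3))/2000 = -1/432 m
Load 2 — applied couple M₀=20 kN·m at a=10/3 m (b=L-a=20/3):
  y_2 = (M₀x³/(6L)-M₀(x-a)²/2+C₁x)/EI  [x>a] with C₁=M₀(3b²-L²)/(6L)=100/9 = (20·(20/3)³/(6·10)-20·((20/3)-(10/3))²/2+(100/9)·(20/3))/2000 = 5/162 m
Load 3 — point force P=9 kN at a=5/2 m (b=L-a=15/2):
  y_3 = -Pa(L-x)(2Lx-a²-x²)/(6LEI)  [x>a] = -9·(5/2)·(10-(20/3))·(2·10·(20/3)-(5/2)²-(20/3)²)/(6·10·2000) = -119/2304 m
Superposition: y = Σ y_i = -479/20736 m ≈ -0.023100 m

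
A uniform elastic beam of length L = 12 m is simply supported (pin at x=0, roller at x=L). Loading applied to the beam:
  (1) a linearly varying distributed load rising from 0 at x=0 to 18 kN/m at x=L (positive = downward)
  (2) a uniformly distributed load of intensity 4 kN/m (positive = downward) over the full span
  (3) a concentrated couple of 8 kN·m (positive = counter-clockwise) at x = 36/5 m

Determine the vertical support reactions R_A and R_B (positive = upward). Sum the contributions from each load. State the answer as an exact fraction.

Load 1 — triangular load w₀=18 kN/m (0→w₀ over full span):
  R_A = w₀L/6 = 18·12/6 = 36 kN
  R_B = w₀L/3 = 18·12/3 = 72 kN
Load 2 — uniform load w=4 kN/m over full span:
  R_A = wL/2 = 4·12/2 = 24 kN
  R_B = wL/2 = 4·12/2 = 24 kN
Load 3 — applied couple M₀=8 kN·m at a=36/5 m (b=L-a=24/5):
  R_A = M₀/L = 8/12 = 2/3 kN
  R_B = -M₀/L = -8/12 = -2/3 kN
Superposition: R_A = 182/3 kN, R_B = 286/3 kN

R_A = 182/3 kN, R_B = 286/3 kN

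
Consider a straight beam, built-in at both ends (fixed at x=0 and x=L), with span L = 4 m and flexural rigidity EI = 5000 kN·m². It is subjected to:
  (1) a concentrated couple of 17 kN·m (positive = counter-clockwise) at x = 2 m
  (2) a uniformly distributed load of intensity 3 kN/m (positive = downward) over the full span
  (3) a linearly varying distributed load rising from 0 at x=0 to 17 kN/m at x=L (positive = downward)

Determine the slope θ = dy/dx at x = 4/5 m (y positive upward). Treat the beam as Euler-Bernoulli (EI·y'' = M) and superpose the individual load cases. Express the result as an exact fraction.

Load 1 — applied couple M₀=17 kN·m at a=2 m (b=L-a=2):
  θ_1 = (R_Ax²/2 - M_Ax)/EI  [x≤a] with R_A=51/8, M_A=17/4 = ((51/8)·(4/5)²/2 - (17/4)·(4/5))/5000 = -17/62500 rad
Load 2 — uniform load w=3 kN/m over full span:
  θ_2 = -wx(L-x)(L-2x)/(12EI) = -3·(4/5)·(4-(4/5))·(4-2·(4/5))/(12·5000) = -24/78125 rad
Load 3 — triangular load w₀=17 kN/m (0→w₀ over full span):
  θ_3 = -w₀(2x(L-x)(L-2x)(x+2L)+x²(L-x)²)/(120LEI) = -17·(2·(4/5)·(4-(4/5))·(4-2·(4/5))·((4/5)+2·4)+(4/5)²·(4-(4/5))²)/(120·4·5000) = -952/1171875 rad
Superposition: θ = Σ θ_i = -6523/4687500 rad ≈ -0.001392 rad

θ(4/5) = -6523/4687500 rad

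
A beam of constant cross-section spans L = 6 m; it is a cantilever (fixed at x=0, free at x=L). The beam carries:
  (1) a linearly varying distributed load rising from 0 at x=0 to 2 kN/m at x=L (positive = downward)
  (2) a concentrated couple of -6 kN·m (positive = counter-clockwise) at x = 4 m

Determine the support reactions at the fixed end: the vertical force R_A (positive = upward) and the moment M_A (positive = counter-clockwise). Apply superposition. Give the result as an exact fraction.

R_A = 6 kN, M_A = 30 kN·m

Load 1 — triangular load w₀=2 kN/m (0→w₀ over full span):
  R_A = w₀L/2 = 2·6/2 = 6 kN
  M_A = w₀L²/3 = 2·6²/3 = 24 kN·m
Load 2 — applied couple M₀=-6 kN·m at a=4 m (b=L-a=2):
  R_A = 0 kN
  M_A = -M₀ = -(-6) = 6 kN·m
Superposition: R_A = 6 kN, M_A = 30 kN·m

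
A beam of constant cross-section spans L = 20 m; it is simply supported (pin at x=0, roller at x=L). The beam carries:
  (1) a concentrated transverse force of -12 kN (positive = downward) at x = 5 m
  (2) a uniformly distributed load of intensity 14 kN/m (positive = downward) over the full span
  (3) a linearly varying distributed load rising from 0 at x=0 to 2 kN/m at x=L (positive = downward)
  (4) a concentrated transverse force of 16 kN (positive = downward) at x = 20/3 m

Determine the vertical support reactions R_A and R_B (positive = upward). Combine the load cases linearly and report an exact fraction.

R_A = 445/3 kN, R_B = 467/3 kN

Load 1 — point force P=-12 kN at a=5 m (b=L-a=15):
  R_A = Pb/L = (-12)·15/20 = -9 kN
  R_B = Pa/L = (-12)·5/20 = -3 kN
Load 2 — uniform load w=14 kN/m over full span:
  R_A = wL/2 = 14·20/2 = 140 kN
  R_B = wL/2 = 14·20/2 = 140 kN
Load 3 — triangular load w₀=2 kN/m (0→w₀ over full span):
  R_A = w₀L/6 = 2·20/6 = 20/3 kN
  R_B = w₀L/3 = 2·20/3 = 40/3 kN
Load 4 — point force P=16 kN at a=20/3 m (b=L-a=40/3):
  R_A = Pb/L = 16·(40/3)/20 = 32/3 kN
  R_B = Pa/L = 16·(20/3)/20 = 16/3 kN
Superposition: R_A = 445/3 kN, R_B = 467/3 kN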